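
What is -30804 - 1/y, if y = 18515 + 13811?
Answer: -995770105/32326 ≈ -30804.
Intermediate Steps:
y = 32326
-30804 - 1/y = -30804 - 1/32326 = -995770105/32326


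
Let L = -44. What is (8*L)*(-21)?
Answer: 7392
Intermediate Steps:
(8*L)*(-21) = (8*(-44))*(-21) = -352*(-21) = 7392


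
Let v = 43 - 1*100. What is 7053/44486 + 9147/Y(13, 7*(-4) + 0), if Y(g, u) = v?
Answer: -135503807/845234 ≈ -160.32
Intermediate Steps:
v = -57 (v = 43 - 100 = -57)
Y(g, u) = -57
7053/44486 + 9147/Y(13, 7*(-4) + 0) = 7053/44486 + 9147/(-57) = 7053*(1/44486) + 9147*(-1/57) = 7053/44486 - 3049/19 = -135503807/845234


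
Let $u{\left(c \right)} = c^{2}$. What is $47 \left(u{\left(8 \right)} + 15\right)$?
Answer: $3713$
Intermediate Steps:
$47 \left(u{\left(8 \right)} + 15\right) = 47 \left(8^{2} + 15\right) = 47 \left(64 + 15\right) = 47 \cdot 79 = 3713$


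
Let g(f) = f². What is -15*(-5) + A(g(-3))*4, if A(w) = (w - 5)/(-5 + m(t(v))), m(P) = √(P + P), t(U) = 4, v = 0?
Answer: 1195/17 - 32*√2/17 ≈ 67.632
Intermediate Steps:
m(P) = √2*√P (m(P) = √(2*P) = √2*√P)
A(w) = (-5 + w)/(-5 + 2*√2) (A(w) = (w - 5)/(-5 + √2*√4) = (-5 + w)/(-5 + √2*2) = (-5 + w)/(-5 + 2*√2))
-15*(-5) + A(g(-3))*4 = -15*(-5) + (25/17 - 5/17*(-3)² + 10*√2/17 - 2/17*(-3)²*√2)*4 = 75 + (25/17 - 5/17*9 + 10*√2/17 - 2/17*9*√2)*4 = 75 + (25/17 - 45/17 + 10*√2/17 - 18*√2/17)*4 = 75 + (-20/17 - 8*√2/17)*4 = 75 + (-80/17 - 32*√2/17) = 1195/17 - 32*√2/17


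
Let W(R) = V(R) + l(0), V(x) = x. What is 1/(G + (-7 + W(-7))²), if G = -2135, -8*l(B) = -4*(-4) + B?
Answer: -1/1879 ≈ -0.00053220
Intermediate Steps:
l(B) = -2 - B/8 (l(B) = -(-4*(-4) + B)/8 = -(16 + B)/8 = -2 - B/8)
W(R) = -2 + R (W(R) = R + (-2 - ⅛*0) = R + (-2 + 0) = R - 2 = -2 + R)
1/(G + (-7 + W(-7))²) = 1/(-2135 + (-7 + (-2 - 7))²) = 1/(-2135 + (-7 - 9)²) = 1/(-2135 + (-16)²) = 1/(-2135 + 256) = 1/(-1879) = -1/1879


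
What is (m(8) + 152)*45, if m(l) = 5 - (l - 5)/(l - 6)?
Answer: 13995/2 ≈ 6997.5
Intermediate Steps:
m(l) = 5 - (-5 + l)/(-6 + l)
(m(8) + 152)*45 = ((-25 + 4*8)/(-6 + 8) + 152)*45 = ((-25 + 32)/2 + 152)*45 = ((½)*7 + 152)*45 = (7/2 + 152)*45 = (311/2)*45 = 13995/2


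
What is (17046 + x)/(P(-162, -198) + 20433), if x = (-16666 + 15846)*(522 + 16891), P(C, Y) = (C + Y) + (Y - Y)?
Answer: -14261614/20073 ≈ -710.49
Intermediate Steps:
P(C, Y) = C + Y (P(C, Y) = (C + Y) + 0 = C + Y)
x = -14278660 (x = -820*17413 = -14278660)
(17046 + x)/(P(-162, -198) + 20433) = (17046 - 14278660)/((-162 - 198) + 20433) = -14261614/(-360 + 20433) = -14261614/20073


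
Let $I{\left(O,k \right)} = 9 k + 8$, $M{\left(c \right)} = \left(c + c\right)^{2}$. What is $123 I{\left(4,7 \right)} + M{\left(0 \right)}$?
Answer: $8733$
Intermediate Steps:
$M{\left(c \right)} = 4 c^{2}$ ($M{\left(c \right)} = \left(2 c\right)^{2} = 4 c^{2}$)
$I{\left(O,k \right)} = 8 + 9 k$
$123 I{\left(4,7 \right)} + M{\left(0 \right)} = 123 \left(8 + 9 \cdot 7\right) + 4 \cdot 0^{2} = 123 \left(8 + 63\right) + 4 \cdot 0 = 123 \cdot 71 + 0 = 8733 + 0 = 8733$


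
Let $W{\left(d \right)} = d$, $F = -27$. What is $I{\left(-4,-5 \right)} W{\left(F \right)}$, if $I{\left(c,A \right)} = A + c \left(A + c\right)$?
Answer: $-837$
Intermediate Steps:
$I{\left(-4,-5 \right)} W{\left(F \right)} = \left(-5 + \left(-4\right)^{2} - -20\right) \left(-27\right) = \left(-5 + 16 + 20\right) \left(-27\right) = 31 \left(-27\right) = -837$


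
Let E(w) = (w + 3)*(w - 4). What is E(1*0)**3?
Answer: -1728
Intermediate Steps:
E(w) = (-4 + w)*(3 + w) (E(w) = (3 + w)*(-4 + w) = (-4 + w)*(3 + w))
E(1*0)**3 = (-12 + (1*0)**2 - 0)**3 = (-12 + 0**2 - 1*0)**3 = (-12 + 0 + 0)**3 = (-12)**3 = -1728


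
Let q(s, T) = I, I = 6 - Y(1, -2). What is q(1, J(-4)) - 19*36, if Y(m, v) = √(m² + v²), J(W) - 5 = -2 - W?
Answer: -678 - √5 ≈ -680.24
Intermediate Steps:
J(W) = 3 - W (J(W) = 5 + (-2 - W) = 3 - W)
I = 6 - √5 (I = 6 - √(1² + (-2)²) = 6 - √(1 + 4) = 6 - √5 ≈ 3.7639)
q(s, T) = 6 - √5
q(1, J(-4)) - 19*36 = (6 - √5) - 19*36 = (6 - √5) - 684 = -678 - √5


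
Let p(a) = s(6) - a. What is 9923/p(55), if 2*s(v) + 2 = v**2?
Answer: -9923/38 ≈ -261.13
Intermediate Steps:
s(v) = -1 + v**2/2
p(a) = 17 - a (p(a) = (-1 + (1/2)*6**2) - a = (-1 + (1/2)*36) - a = (-1 + 18) - a = 17 - a)
9923/p(55) = 9923/(17 - 1*55) = 9923/(17 - 55) = 9923/(-38) = 9923*(-1/38) = -9923/38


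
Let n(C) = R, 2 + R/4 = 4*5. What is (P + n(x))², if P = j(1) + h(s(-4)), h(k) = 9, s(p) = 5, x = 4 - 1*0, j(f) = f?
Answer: 6724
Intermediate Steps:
R = 72 (R = -8 + 4*(4*5) = -8 + 4*20 = -8 + 80 = 72)
x = 4 (x = 4 + 0 = 4)
n(C) = 72
P = 10 (P = 1 + 9 = 10)
(P + n(x))² = (10 + 72)² = 82² = 6724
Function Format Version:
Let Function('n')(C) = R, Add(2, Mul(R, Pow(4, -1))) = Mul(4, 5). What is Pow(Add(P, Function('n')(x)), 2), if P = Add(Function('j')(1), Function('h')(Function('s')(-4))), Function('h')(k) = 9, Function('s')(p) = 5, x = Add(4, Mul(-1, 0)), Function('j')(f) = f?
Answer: 6724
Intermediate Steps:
R = 72 (R = Add(-8, Mul(4, Mul(4, 5))) = Add(-8, Mul(4, 20)) = Add(-8, 80) = 72)
x = 4 (x = Add(4, 0) = 4)
Function('n')(C) = 72
P = 10 (P = Add(1, 9) = 10)
Pow(Add(P, Function('n')(x)), 2) = Pow(Add(10, 72), 2) = Pow(82, 2) = 6724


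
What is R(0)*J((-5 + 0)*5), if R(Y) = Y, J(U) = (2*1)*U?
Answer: 0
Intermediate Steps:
J(U) = 2*U
R(0)*J((-5 + 0)*5) = 0*(2*((-5 + 0)*5)) = 0*(2*(-5*5)) = 0*(2*(-25)) = 0*(-50) = 0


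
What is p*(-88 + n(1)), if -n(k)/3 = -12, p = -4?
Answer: 208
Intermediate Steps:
n(k) = 36 (n(k) = -3*(-12) = 36)
p*(-88 + n(1)) = -4*(-88 + 36) = -4*(-52) = 208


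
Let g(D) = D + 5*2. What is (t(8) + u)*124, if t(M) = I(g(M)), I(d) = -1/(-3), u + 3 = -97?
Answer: -37076/3 ≈ -12359.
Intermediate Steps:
u = -100 (u = -3 - 97 = -100)
g(D) = 10 + D (g(D) = D + 10 = 10 + D)
I(d) = ⅓ (I(d) = -1*(-⅓) = ⅓)
t(M) = ⅓
(t(8) + u)*124 = (⅓ - 100)*124 = -299/3*124 = -37076/3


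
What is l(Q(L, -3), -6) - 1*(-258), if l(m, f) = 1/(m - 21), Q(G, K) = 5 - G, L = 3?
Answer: 4901/19 ≈ 257.95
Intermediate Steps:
l(m, f) = 1/(-21 + m)
l(Q(L, -3), -6) - 1*(-258) = 1/(-21 + (5 - 1*3)) - 1*(-258) = 1/(-21 + (5 - 3)) + 258 = 1/(-21 + 2) + 258 = 1/(-19) + 258 = -1/19 + 258 = 4901/19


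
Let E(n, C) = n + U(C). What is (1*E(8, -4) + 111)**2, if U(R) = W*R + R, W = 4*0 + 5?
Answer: 9025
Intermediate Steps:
W = 5 (W = 0 + 5 = 5)
U(R) = 6*R (U(R) = 5*R + R = 6*R)
E(n, C) = n + 6*C
(1*E(8, -4) + 111)**2 = (1*(8 + 6*(-4)) + 111)**2 = (1*(8 - 24) + 111)**2 = (1*(-16) + 111)**2 = (-16 + 111)**2 = 95**2 = 9025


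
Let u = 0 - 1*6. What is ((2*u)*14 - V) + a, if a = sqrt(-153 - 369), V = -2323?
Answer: 2155 + 3*I*sqrt(58) ≈ 2155.0 + 22.847*I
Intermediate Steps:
u = -6 (u = 0 - 6 = -6)
a = 3*I*sqrt(58) (a = sqrt(-522) = 3*I*sqrt(58) ≈ 22.847*I)
((2*u)*14 - V) + a = ((2*(-6))*14 - 1*(-2323)) + 3*I*sqrt(58) = (-12*14 + 2323) + 3*I*sqrt(58) = (-168 + 2323) + 3*I*sqrt(58) = 2155 + 3*I*sqrt(58)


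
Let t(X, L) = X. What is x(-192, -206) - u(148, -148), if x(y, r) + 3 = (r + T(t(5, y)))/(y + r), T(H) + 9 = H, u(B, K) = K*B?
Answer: 4358404/199 ≈ 21902.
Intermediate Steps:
u(B, K) = B*K
T(H) = -9 + H
x(y, r) = -3 + (-4 + r)/(r + y) (x(y, r) = -3 + (r + (-9 + 5))/(y + r) = -3 + (r - 4)/(r + y) = -3 + (-4 + r)/(r + y))
x(-192, -206) - u(148, -148) = (-4 - 3*(-192) - 2*(-206))/(-206 - 192) - 148*(-148) = (-4 + 576 + 412)/(-398) - 1*(-21904) = -1/398*984 + 21904 = -492/199 + 21904 = 4358404/199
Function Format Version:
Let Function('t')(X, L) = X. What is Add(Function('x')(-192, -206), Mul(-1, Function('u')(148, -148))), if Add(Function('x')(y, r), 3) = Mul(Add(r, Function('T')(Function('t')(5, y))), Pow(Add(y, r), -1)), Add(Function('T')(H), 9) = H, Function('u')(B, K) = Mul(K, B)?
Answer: Rational(4358404, 199) ≈ 21902.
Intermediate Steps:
Function('u')(B, K) = Mul(B, K)
Function('T')(H) = Add(-9, H)
Function('x')(y, r) = Add(-3, Mul(Pow(Add(r, y), -1), Add(-4, r))) (Function('x')(y, r) = Add(-3, Mul(Add(r, Add(-9, 5)), Pow(Add(y, r), -1))) = Add(-3, Mul(Add(r, -4), Pow(Add(r, y), -1))) = Add(-3, Mul(Add(-4, r), Pow(Add(r, y), -1))) = Add(-3, Mul(Pow(Add(r, y), -1), Add(-4, r))))
Add(Function('x')(-192, -206), Mul(-1, Function('u')(148, -148))) = Add(Mul(Pow(Add(-206, -192), -1), Add(-4, Mul(-3, -192), Mul(-2, -206))), Mul(-1, Mul(148, -148))) = Add(Mul(Pow(-398, -1), Add(-4, 576, 412)), Mul(-1, -21904)) = Add(Mul(Rational(-1, 398), 984), 21904) = Add(Rational(-492, 199), 21904) = Rational(4358404, 199)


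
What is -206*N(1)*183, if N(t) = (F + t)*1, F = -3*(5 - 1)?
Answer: 414678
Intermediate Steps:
F = -12 (F = -3*4 = -12)
N(t) = -12 + t (N(t) = (-12 + t)*1 = -12 + t)
-206*N(1)*183 = -206*(-12 + 1)*183 = -206*(-11)*183 = 2266*183 = 414678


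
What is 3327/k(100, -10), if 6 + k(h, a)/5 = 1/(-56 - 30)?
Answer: -286122/2585 ≈ -110.69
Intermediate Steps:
k(h, a) = -2585/86 (k(h, a) = -30 + 5/(-56 - 30) = -30 + 5/(-86) = -30 + 5*(-1/86) = -30 - 5/86 = -2585/86)
3327/k(100, -10) = 3327/(-2585/86) = 3327*(-86/2585) = -286122/2585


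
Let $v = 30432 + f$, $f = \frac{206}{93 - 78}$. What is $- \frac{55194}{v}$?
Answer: $- \frac{413955}{228343} \approx -1.8129$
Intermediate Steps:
$f = \frac{206}{15} \approx 13.733$
$v = \frac{456686}{15}$ ($v = 30432 + \frac{206}{15} = \frac{456686}{15} \approx 30446.0$)
$- \frac{55194}{v} = - \frac{55194}{\frac{456686}{15}} = \left(-55194\right) \frac{15}{456686} = - \frac{413955}{228343}$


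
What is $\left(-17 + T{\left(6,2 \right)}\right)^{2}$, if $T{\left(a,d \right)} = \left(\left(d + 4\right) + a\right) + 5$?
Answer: $0$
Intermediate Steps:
$T{\left(a,d \right)} = 9 + a + d$ ($T{\left(a,d \right)} = \left(\left(4 + d\right) + a\right) + 5 = \left(4 + a + d\right) + 5 = 9 + a + d$)
$\left(-17 + T{\left(6,2 \right)}\right)^{2} = \left(-17 + \left(9 + 6 + 2\right)\right)^{2} = \left(-17 + 17\right)^{2} = 0^{2} = 0$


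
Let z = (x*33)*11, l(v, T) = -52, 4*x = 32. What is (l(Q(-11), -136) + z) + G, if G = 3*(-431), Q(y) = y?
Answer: 1559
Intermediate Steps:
x = 8 (x = (¼)*32 = 8)
z = 2904 (z = (8*33)*11 = 264*11 = 2904)
G = -1293
(l(Q(-11), -136) + z) + G = (-52 + 2904) - 1293 = 2852 - 1293 = 1559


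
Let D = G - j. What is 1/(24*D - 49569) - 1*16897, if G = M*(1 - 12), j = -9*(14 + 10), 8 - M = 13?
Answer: -727669306/43065 ≈ -16897.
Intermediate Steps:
M = -5 (M = 8 - 1*13 = 8 - 13 = -5)
j = -216 (j = -9*24 = -216)
G = 55 (G = -5*(1 - 12) = -5*(-11) = 55)
D = 271 (D = 55 - 1*(-216) = 55 + 216 = 271)
1/(24*D - 49569) - 1*16897 = 1/(24*271 - 49569) - 1*16897 = 1/(6504 - 49569) - 16897 = 1/(-43065) - 16897 = -1/43065 - 16897 = -727669306/43065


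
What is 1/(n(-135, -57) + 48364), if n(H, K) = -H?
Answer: 1/48499 ≈ 2.0619e-5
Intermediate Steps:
1/(n(-135, -57) + 48364) = 1/(-1*(-135) + 48364) = 1/(135 + 48364) = 1/48499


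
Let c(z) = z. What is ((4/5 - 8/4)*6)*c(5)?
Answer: -36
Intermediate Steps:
((4/5 - 8/4)*6)*c(5) = ((4/5 - 8/4)*6)*5 = ((4*(⅕) - 8*¼)*6)*5 = ((⅘ - 2)*6)*5 = -6/5*6*5 = -36/5*5 = -36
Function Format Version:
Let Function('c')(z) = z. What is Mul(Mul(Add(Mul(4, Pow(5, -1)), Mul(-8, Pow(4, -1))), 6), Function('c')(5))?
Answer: -36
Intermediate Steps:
Mul(Mul(Add(Mul(4, Pow(5, -1)), Mul(-8, Pow(4, -1))), 6), Function('c')(5)) = Mul(Mul(Add(Mul(4, Pow(5, -1)), Mul(-8, Pow(4, -1))), 6), 5) = Mul(Mul(Add(Mul(4, Rational(1, 5)), Mul(-8, Rational(1, 4))), 6), 5) = Mul(Mul(Add(Rational(4, 5), -2), 6), 5) = Mul(Mul(Rational(-6, 5), 6), 5) = Mul(Rational(-36, 5), 5) = -36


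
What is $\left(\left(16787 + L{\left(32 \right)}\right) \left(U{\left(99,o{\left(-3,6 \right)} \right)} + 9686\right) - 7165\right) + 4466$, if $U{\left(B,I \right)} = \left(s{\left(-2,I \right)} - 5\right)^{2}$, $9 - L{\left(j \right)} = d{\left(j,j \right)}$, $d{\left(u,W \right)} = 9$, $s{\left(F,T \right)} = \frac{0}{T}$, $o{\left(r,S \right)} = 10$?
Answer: $163015858$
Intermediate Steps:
$s{\left(F,T \right)} = 0$
$L{\left(j \right)} = 0$ ($L{\left(j \right)} = 9 - 9 = 0$)
$U{\left(B,I \right)} = 25$ ($U{\left(B,I \right)} = \left(0 - 5\right)^{2} = \left(-5\right)^{2} = 25$)
$\left(\left(16787 + L{\left(32 \right)}\right) \left(U{\left(99,o{\left(-3,6 \right)} \right)} + 9686\right) - 7165\right) + 4466 = \left(\left(16787 + 0\right) \left(25 + 9686\right) - 7165\right) + 4466 = \left(16787 \cdot 9711 - 7165\right) + 4466 = \left(163018557 - 7165\right) + 4466 = 163011392 + 4466 = 163015858$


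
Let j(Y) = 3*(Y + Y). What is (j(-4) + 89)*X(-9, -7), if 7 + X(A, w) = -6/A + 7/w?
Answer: -1430/3 ≈ -476.67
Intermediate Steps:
j(Y) = 6*Y (j(Y) = 3*(2*Y) = 6*Y)
X(A, w) = -7 - 6/A + 7/w (X(A, w) = -7 + (-6/A + 7/w) = -7 - 6/A + 7/w)
(j(-4) + 89)*X(-9, -7) = (6*(-4) + 89)*(-7 - 6/(-9) + 7/(-7)) = (-24 + 89)*(-7 - 6*(-⅑) + 7*(-⅐)) = 65*(-7 + ⅔ - 1) = 65*(-22/3) = -1430/3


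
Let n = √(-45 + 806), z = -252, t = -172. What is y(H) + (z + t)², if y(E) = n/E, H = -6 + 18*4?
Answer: 179776 + √761/66 ≈ 1.7978e+5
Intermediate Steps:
n = √761 ≈ 27.586
H = 66 (H = -6 + 72 = 66)
y(E) = √761/E
y(H) + (z + t)² = √761/66 + (-252 - 172)² = √761*(1/66) + (-424)² = √761/66 + 179776 = 179776 + √761/66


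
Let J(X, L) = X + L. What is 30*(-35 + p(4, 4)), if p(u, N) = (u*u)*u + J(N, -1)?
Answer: 960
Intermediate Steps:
J(X, L) = L + X
p(u, N) = -1 + N + u**3 (p(u, N) = (u*u)*u + (-1 + N) = u**2*u + (-1 + N) = u**3 + (-1 + N) = -1 + N + u**3)
30*(-35 + p(4, 4)) = 30*(-35 + (-1 + 4 + 4**3)) = 30*(-35 + (-1 + 4 + 64)) = 30*(-35 + 67) = 30*32 = 960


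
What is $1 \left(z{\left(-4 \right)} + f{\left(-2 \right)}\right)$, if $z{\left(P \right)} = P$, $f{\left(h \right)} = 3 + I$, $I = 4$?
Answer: $3$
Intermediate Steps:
$f{\left(h \right)} = 7$ ($f{\left(h \right)} = 3 + 4 = 7$)
$1 \left(z{\left(-4 \right)} + f{\left(-2 \right)}\right) = 1 \left(-4 + 7\right) = 1 \cdot 3 = 3$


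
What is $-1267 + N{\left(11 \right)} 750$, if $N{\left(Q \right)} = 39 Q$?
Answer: $320483$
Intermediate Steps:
$-1267 + N{\left(11 \right)} 750 = -1267 + 39 \cdot 11 \cdot 750 = -1267 + 429 \cdot 750 = -1267 + 321750 = 320483$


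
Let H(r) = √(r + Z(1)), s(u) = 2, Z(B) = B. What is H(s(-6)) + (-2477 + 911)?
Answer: -1566 + √3 ≈ -1564.3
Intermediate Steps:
H(r) = √(1 + r) (H(r) = √(r + 1) = √(1 + r))
H(s(-6)) + (-2477 + 911) = √(1 + 2) + (-2477 + 911) = √3 - 1566 = -1566 + √3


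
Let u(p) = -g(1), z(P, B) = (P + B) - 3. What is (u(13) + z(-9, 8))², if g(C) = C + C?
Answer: 36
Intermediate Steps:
g(C) = 2*C
z(P, B) = -3 + B + P (z(P, B) = (B + P) - 3 = -3 + B + P)
u(p) = -2
(u(13) + z(-9, 8))² = (-2 + (-3 + 8 - 9))² = (-2 - 4)² = (-6)² = 36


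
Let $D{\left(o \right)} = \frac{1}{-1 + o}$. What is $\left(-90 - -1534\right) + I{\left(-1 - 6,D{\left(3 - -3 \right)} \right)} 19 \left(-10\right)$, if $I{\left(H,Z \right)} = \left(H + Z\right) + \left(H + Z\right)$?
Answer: $4028$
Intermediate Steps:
$I{\left(H,Z \right)} = 2 H + 2 Z$
$\left(-90 - -1534\right) + I{\left(-1 - 6,D{\left(3 - -3 \right)} \right)} 19 \left(-10\right) = \left(-90 - -1534\right) + \left(2 \left(-1 - 6\right) + \frac{2}{-1 + \left(3 - -3\right)}\right) 19 \left(-10\right) = \left(-90 + 1534\right) + \left(2 \left(-1 - 6\right) + \frac{2}{-1 + \left(3 + 3\right)}\right) 19 \left(-10\right) = 1444 + \left(2 \left(-7\right) + \frac{2}{-1 + 6}\right) 19 \left(-10\right) = 1444 + \left(-14 + \frac{2}{5}\right) 19 \left(-10\right) = 1444 + \left(- \frac{68}{5}\right) 19 \left(-10\right) = 1444 - -2584 = 1444 + 2584 = 4028$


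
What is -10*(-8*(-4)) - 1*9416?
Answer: -9736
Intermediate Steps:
-10*(-8*(-4)) - 1*9416 = -10*32 - 9416 = -1*320 - 9416 = -320 - 9416 = -9736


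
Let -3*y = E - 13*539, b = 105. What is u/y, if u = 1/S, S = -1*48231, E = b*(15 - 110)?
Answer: -1/273019614 ≈ -3.6627e-9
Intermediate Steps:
E = -9975 (E = 105*(15 - 110) = 105*(-95) = -9975)
S = -48231
y = 16982/3 (y = -(-9975 - 13*539)/3 = -(-9975 - 1*7007)/3 = -(-9975 - 7007)/3 = -⅓*(-16982) = 16982/3 ≈ 5660.7)
u = -1/48231 (u = 1/(-48231) = -1/48231 ≈ -2.0734e-5)
u/y = -1/(48231*16982/3) = -1/48231*3/16982 = -1/273019614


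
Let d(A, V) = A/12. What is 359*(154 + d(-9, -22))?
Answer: 220067/4 ≈ 55017.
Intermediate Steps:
d(A, V) = A/12 (d(A, V) = A*(1/12) = A/12)
359*(154 + d(-9, -22)) = 359*(154 + (1/12)*(-9)) = 359*(154 - ¾) = 359*(613/4) = 220067/4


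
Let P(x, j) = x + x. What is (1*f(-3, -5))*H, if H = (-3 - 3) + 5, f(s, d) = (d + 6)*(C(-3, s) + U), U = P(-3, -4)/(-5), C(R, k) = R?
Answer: 9/5 ≈ 1.8000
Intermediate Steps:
P(x, j) = 2*x
U = 6/5 (U = (2*(-3))/(-5) = -6*(-⅕) = 6/5 ≈ 1.2000)
f(s, d) = -54/5 - 9*d/5 (f(s, d) = (d + 6)*(-3 + 6/5) = (6 + d)*(-9/5) = -54/5 - 9*d/5)
H = -1 (H = -6 + 5 = -1)
(1*f(-3, -5))*H = (1*(-54/5 - 9/5*(-5)))*(-1) = (1*(-54/5 + 9))*(-1) = (1*(-9/5))*(-1) = -9/5*(-1) = 9/5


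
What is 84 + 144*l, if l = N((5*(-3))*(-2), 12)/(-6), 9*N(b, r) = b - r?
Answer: 36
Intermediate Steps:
N(b, r) = -r/9 + b/9 (N(b, r) = (b - r)/9 = -r/9 + b/9)
l = -⅓ (l = (-⅑*12 + ((5*(-3))*(-2))/9)/(-6) = (-4/3 + (-15*(-2))/9)*(-⅙) = (-4/3 + (⅑)*30)*(-⅙) = (-4/3 + 10/3)*(-⅙) = 2*(-⅙) = -⅓ ≈ -0.33333)
84 + 144*l = 84 + 144*(-⅓) = 84 - 48 = 36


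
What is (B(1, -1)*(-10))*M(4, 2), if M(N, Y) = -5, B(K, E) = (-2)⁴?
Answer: 800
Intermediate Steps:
B(K, E) = 16
(B(1, -1)*(-10))*M(4, 2) = (16*(-10))*(-5) = -160*(-5) = 800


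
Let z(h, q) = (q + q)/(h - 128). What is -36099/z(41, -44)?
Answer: -3140613/88 ≈ -35689.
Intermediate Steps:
z(h, q) = 2*q/(-128 + h) (z(h, q) = (2*q)/(-128 + h) = 2*q/(-128 + h))
-36099/z(41, -44) = -36099/(2*(-44)/(-128 + 41)) = -36099/(2*(-44)/(-87)) = -36099/(2*(-44)*(-1/87)) = -36099/88/87 = -36099*87/88 = -3140613/88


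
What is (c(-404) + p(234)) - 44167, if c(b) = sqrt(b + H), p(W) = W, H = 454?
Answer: -43933 + 5*sqrt(2) ≈ -43926.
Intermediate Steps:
c(b) = sqrt(454 + b) (c(b) = sqrt(b + 454) = sqrt(454 + b))
(c(-404) + p(234)) - 44167 = (sqrt(454 - 404) + 234) - 44167 = (sqrt(50) + 234) - 44167 = (5*sqrt(2) + 234) - 44167 = (234 + 5*sqrt(2)) - 44167 = -43933 + 5*sqrt(2)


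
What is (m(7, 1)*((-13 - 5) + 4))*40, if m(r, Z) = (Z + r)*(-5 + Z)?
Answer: 17920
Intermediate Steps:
m(r, Z) = (-5 + Z)*(Z + r)
(m(7, 1)*((-13 - 5) + 4))*40 = ((1² - 5*1 - 5*7 + 1*7)*((-13 - 5) + 4))*40 = ((1 - 5 - 35 + 7)*(-18 + 4))*40 = -32*(-14)*40 = 448*40 = 17920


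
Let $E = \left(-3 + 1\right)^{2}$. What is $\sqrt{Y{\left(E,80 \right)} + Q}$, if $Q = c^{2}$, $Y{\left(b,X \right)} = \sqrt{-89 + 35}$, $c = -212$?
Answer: $\sqrt{44944 + 3 i \sqrt{6}} \approx 212.0 + 0.017 i$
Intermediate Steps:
$E = 4$ ($E = \left(-2\right)^{2} = 4$)
$Y{\left(b,X \right)} = 3 i \sqrt{6}$ ($Y{\left(b,X \right)} = \sqrt{-54} = 3 i \sqrt{6}$)
$Q = 44944$ ($Q = \left(-212\right)^{2} = 44944$)
$\sqrt{Y{\left(E,80 \right)} + Q} = \sqrt{3 i \sqrt{6} + 44944} = \sqrt{44944 + 3 i \sqrt{6}}$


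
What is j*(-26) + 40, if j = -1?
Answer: 66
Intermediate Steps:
j*(-26) + 40 = -1*(-26) + 40 = 26 + 40 = 66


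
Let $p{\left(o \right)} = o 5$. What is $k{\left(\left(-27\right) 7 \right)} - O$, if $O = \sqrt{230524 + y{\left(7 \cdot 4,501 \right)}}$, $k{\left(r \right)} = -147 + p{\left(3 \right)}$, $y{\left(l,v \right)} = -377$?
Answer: $-132 - \sqrt{230147} \approx -611.74$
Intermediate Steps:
$p{\left(o \right)} = 5 o$
$k{\left(r \right)} = -132$ ($k{\left(r \right)} = -147 + 5 \cdot 3 = -147 + 15 = -132$)
$O = \sqrt{230147}$ ($O = \sqrt{230524 - 377} = \sqrt{230147} \approx 479.74$)
$k{\left(\left(-27\right) 7 \right)} - O = -132 - \sqrt{230147}$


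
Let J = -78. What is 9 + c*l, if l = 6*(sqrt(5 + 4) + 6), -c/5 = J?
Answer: 21069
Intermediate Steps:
c = 390 (c = -5*(-78) = 390)
l = 54 (l = 6*(sqrt(9) + 6) = 6*(3 + 6) = 6*9 = 54)
9 + c*l = 9 + 390*54 = 9 + 21060 = 21069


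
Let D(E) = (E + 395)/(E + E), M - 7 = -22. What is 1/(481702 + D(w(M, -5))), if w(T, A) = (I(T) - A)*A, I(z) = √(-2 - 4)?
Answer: 378040/182100404627 - I*√6/182100404627 ≈ 2.076e-6 - 1.3451e-11*I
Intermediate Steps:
M = -15 (M = 7 - 22 = -15)
I(z) = I*√6 (I(z) = √(-6) = I*√6)
w(T, A) = A*(-A + I*√6) (w(T, A) = (I*√6 - A)*A = (-A + I*√6)*A = A*(-A + I*√6))
D(E) = (395 + E)/(2*E) (D(E) = (395 + E)/((2*E)) = (395 + E)*(1/(2*E)) = (395 + E)/(2*E))
1/(481702 + D(w(M, -5))) = 1/(481702 + (395 - 5*(-1*(-5) + I*√6))/(2*((-5*(-1*(-5) + I*√6))))) = 1/(481702 + (395 - 5*(5 + I*√6))/(2*((-5*(5 + I*√6))))) = 1/(481702 + (395 + (-25 - 5*I*√6))/(2*(-25 - 5*I*√6))) = 1/(481702 + (370 - 5*I*√6)/(2*(-25 - 5*I*√6)))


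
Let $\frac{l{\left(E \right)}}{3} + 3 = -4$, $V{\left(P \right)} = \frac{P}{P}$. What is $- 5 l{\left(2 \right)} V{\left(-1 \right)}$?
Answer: $105$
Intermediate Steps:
$V{\left(P \right)} = 1$
$l{\left(E \right)} = -21$ ($l{\left(E \right)} = -9 + 3 \left(-4\right) = -9 - 12 = -21$)
$- 5 l{\left(2 \right)} V{\left(-1 \right)} = \left(-5\right) \left(-21\right) 1 = 105 \cdot 1 = 105$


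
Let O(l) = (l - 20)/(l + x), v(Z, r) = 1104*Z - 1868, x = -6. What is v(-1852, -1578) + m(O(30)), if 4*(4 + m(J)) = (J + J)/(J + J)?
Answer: -8185919/4 ≈ -2.0465e+6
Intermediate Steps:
v(Z, r) = -1868 + 1104*Z
O(l) = (-20 + l)/(-6 + l) (O(l) = (l - 20)/(l - 6) = (-20 + l)/(-6 + l))
m(J) = -15/4 (m(J) = -4 + ((J + J)/(J + J))/4 = -4 + ((2*J)/((2*J)))/4 = -4 + ((2*J)*(1/(2*J)))/4 = -4 + (1/4)*1 = -4 + 1/4 = -15/4)
v(-1852, -1578) + m(O(30)) = (-1868 + 1104*(-1852)) - 15/4 = (-1868 - 2044608) - 15/4 = -2046476 - 15/4 = -8185919/4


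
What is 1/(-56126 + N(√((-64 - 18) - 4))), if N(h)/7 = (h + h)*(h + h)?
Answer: -1/58534 ≈ -1.7084e-5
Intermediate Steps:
N(h) = 28*h² (N(h) = 7*((h + h)*(h + h)) = 7*((2*h)*(2*h)) = 7*(4*h²) = 28*h²)
1/(-56126 + N(√((-64 - 18) - 4))) = 1/(-56126 + 28*(√((-64 - 18) - 4))²) = 1/(-56126 + 28*(√(-82 - 4))²) = 1/(-56126 + 28*(√(-86))²) = 1/(-56126 + 28*(I*√86)²) = 1/(-56126 + 28*(-86)) = 1/(-56126 - 2408) = 1/(-58534) = -1/58534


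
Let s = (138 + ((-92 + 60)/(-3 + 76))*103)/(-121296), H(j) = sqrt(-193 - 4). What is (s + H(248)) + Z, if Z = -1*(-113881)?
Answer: 504185803435/4427304 + I*sqrt(197) ≈ 1.1388e+5 + 14.036*I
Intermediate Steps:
H(j) = I*sqrt(197) (H(j) = sqrt(-197) = I*sqrt(197))
s = -3389/4427304 (s = (138 - 32/73*103)*(-1/121296) = (138 - 3296/73)*(-1/121296) = (6778/73)*(-1/121296) = -3389/4427304 ≈ -0.00076548)
Z = 113881
(s + H(248)) + Z = (-3389/4427304 + I*sqrt(197)) + 113881 = 504185803435/4427304 + I*sqrt(197)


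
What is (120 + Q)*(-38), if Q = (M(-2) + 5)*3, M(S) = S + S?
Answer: -4674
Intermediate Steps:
M(S) = 2*S
Q = 3 (Q = (2*(-2) + 5)*3 = (-4 + 5)*3 = 1*3 = 3)
(120 + Q)*(-38) = (120 + 3)*(-38) = 123*(-38) = -4674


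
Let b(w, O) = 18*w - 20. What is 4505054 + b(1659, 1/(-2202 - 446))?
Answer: 4534896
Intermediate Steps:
b(w, O) = -20 + 18*w
4505054 + b(1659, 1/(-2202 - 446)) = 4505054 + (-20 + 18*1659) = 4505054 + (-20 + 29862) = 4505054 + 29842 = 4534896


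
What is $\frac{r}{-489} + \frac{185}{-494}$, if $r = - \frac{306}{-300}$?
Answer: $- \frac{379037}{1006525} \approx -0.37658$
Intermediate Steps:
$r = \frac{51}{50}$ ($r = \left(-306\right) \left(- \frac{1}{300}\right) = \frac{51}{50} \approx 1.02$)
$\frac{r}{-489} + \frac{185}{-494} = \frac{51}{50 \left(-489\right)} + \frac{185}{-494} = \frac{51}{50} \left(- \frac{1}{489}\right) + 185 \left(- \frac{1}{494}\right) = - \frac{17}{8150} - \frac{185}{494} = - \frac{379037}{1006525}$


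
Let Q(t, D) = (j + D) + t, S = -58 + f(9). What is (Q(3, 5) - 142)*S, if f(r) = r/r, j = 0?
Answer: 7638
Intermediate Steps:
f(r) = 1
S = -57 (S = -58 + 1 = -57)
Q(t, D) = D + t (Q(t, D) = (0 + D) + t = D + t)
(Q(3, 5) - 142)*S = ((5 + 3) - 142)*(-57) = (8 - 142)*(-57) = -134*(-57) = 7638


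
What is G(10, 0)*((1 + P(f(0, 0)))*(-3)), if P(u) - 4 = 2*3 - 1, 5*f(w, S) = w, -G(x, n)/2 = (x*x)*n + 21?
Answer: 1260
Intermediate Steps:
G(x, n) = -42 - 2*n*x² (G(x, n) = -2*((x*x)*n + 21) = -2*(x²*n + 21) = -2*(n*x² + 21) = -2*(21 + n*x²) = -42 - 2*n*x²)
f(w, S) = w/5
P(u) = 9 (P(u) = 4 + (2*3 - 1) = 4 + (6 - 1) = 4 + 5 = 9)
G(10, 0)*((1 + P(f(0, 0)))*(-3)) = (-42 - 2*0*10²)*((1 + 9)*(-3)) = (-42 - 2*0*100)*(10*(-3)) = (-42 + 0)*(-30) = -42*(-30) = 1260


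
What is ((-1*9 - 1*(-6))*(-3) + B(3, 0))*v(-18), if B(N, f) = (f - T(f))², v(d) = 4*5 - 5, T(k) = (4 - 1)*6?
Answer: 4995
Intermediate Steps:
T(k) = 18 (T(k) = 3*6 = 18)
v(d) = 15 (v(d) = 20 - 5 = 15)
B(N, f) = (-18 + f)² (B(N, f) = (f - 1*18)² = (f - 18)² = (-18 + f)²)
((-1*9 - 1*(-6))*(-3) + B(3, 0))*v(-18) = ((-1*9 - 1*(-6))*(-3) + (-18 + 0)²)*15 = ((-9 + 6)*(-3) + (-18)²)*15 = (-3*(-3) + 324)*15 = (9 + 324)*15 = 333*15 = 4995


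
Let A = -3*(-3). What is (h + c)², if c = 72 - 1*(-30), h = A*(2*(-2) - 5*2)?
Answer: 576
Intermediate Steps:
A = 9
h = -126 (h = 9*(2*(-2) - 5*2) = 9*(-4 - 10) = 9*(-14) = -126)
c = 102 (c = 72 + 30 = 102)
(h + c)² = (-126 + 102)² = (-24)² = 576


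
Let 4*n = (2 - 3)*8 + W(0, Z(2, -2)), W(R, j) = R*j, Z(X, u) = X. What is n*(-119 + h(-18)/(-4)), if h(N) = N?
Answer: 229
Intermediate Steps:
n = -2 (n = ((2 - 3)*8 + 0*2)/4 = (-1*8 + 0)/4 = (-8 + 0)/4 = (¼)*(-8) = -2)
n*(-119 + h(-18)/(-4)) = -2*(-119 - 18/(-4)) = -2*(-119 - 18*(-¼)) = -2*(-119 + 9/2) = -2*(-229/2) = 229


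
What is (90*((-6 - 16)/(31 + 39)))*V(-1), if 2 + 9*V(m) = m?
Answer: 66/7 ≈ 9.4286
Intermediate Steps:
V(m) = -2/9 + m/9
(90*((-6 - 16)/(31 + 39)))*V(-1) = (90*((-6 - 16)/(31 + 39)))*(-2/9 + (⅑)*(-1)) = (90*(-22/70))*(-2/9 - ⅑) = (90*(-22*1/70))*(-⅓) = (90*(-11/35))*(-⅓) = -198/7*(-⅓) = 66/7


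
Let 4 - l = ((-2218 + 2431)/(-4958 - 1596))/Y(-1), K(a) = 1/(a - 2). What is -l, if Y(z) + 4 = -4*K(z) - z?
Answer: -130441/32770 ≈ -3.9805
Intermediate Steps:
K(a) = 1/(-2 + a)
Y(z) = -4 - z - 4/(-2 + z) (Y(z) = -4 + (-4/(-2 + z) - z) = -4 + (-z - 4/(-2 + z)) = -4 - z - 4/(-2 + z))
l = 130441/32770 (l = 4 - (-2218 + 2431)/(-4958 - 1596)/((4 - 1*(-1)² - 2*(-1))/(-2 - 1)) = 4 - 213/(-6554)/((4 - 1*1 + 2)/(-3)) = 4 - 213*(-1/6554)/((-(4 - 1 + 2)/3)) = 4 - (-213)/(6554*((-⅓*5))) = 4 - (-213)/(6554*(-5/3)) = 4 - (-213)*(-3)/(6554*5) = 4 - 1*639/32770 = 4 - 639/32770 = 130441/32770 ≈ 3.9805)
-l = -1*130441/32770 = -130441/32770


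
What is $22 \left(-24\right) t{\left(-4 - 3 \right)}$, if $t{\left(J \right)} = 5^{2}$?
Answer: $-13200$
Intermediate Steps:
$t{\left(J \right)} = 25$
$22 \left(-24\right) t{\left(-4 - 3 \right)} = 22 \left(-24\right) 25 = \left(-528\right) 25 = -13200$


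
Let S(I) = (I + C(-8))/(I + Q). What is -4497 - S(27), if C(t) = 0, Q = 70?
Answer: -436236/97 ≈ -4497.3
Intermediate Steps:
S(I) = I/(70 + I) (S(I) = (I + 0)/(I + 70) = I/(70 + I))
-4497 - S(27) = -4497 - 27/(70 + 27) = -4497 - 27/97 = -436236/97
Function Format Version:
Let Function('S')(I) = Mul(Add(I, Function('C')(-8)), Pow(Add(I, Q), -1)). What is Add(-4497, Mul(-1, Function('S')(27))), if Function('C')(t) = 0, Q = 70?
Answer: Rational(-436236, 97) ≈ -4497.3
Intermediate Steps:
Function('S')(I) = Mul(I, Pow(Add(70, I), -1)) (Function('S')(I) = Mul(Add(I, 0), Pow(Add(I, 70), -1)) = Mul(I, Pow(Add(70, I), -1)))
Add(-4497, Mul(-1, Function('S')(27))) = Add(-4497, Mul(-1, Mul(27, Pow(Add(70, 27), -1)))) = Add(-4497, Mul(-1, Mul(27, Pow(97, -1)))) = Add(-4497, Mul(-1, Mul(27, Rational(1, 97)))) = Add(-4497, Mul(-1, Rational(27, 97))) = Add(-4497, Rational(-27, 97)) = Rational(-436236, 97)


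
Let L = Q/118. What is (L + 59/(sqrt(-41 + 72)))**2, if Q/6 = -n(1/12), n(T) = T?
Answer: 193877807/1726576 - sqrt(31)/62 ≈ 112.20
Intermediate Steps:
Q = -1/2 (Q = 6*(-1/12) = -1/2 ≈ -0.50000)
L = -1/236 (L = -1/2/118 = -1/2*1/118 = -1/236 ≈ -0.0042373)
(L + 59/(sqrt(-41 + 72)))**2 = (-1/236 + 59/(sqrt(-41 + 72)))**2 = (-1/236 + 59/(sqrt(31)))**2 = (-1/236 + 59*(sqrt(31)/31))**2 = (-1/236 + 59*sqrt(31)/31)**2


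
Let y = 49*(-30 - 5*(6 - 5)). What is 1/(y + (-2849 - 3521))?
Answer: -1/8085 ≈ -0.00012369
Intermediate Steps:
y = -1715 (y = 49*(-30 - 5*1) = 49*(-30 - 5) = 49*(-35) = -1715)
1/(y + (-2849 - 3521)) = 1/(-1715 + (-2849 - 3521)) = 1/(-1715 - 6370) = 1/(-8085) = -1/8085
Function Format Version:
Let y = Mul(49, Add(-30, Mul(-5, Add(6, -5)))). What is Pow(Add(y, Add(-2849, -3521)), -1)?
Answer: Rational(-1, 8085) ≈ -0.00012369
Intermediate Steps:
y = -1715 (y = Mul(49, Add(-30, Mul(-5, 1))) = Mul(49, Add(-30, -5)) = Mul(49, -35) = -1715)
Pow(Add(y, Add(-2849, -3521)), -1) = Pow(Add(-1715, Add(-2849, -3521)), -1) = Pow(Add(-1715, -6370), -1) = Pow(-8085, -1) = Rational(-1, 8085)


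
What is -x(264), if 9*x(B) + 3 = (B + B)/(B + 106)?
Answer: 97/555 ≈ 0.17477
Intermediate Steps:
x(B) = -⅓ + 2*B/(9*(106 + B)) (x(B) = -⅓ + ((B + B)/(B + 106))/9 = -⅓ + ((2*B)/(106 + B))/9 = -⅓ + (2*B/(106 + B))/9 = -⅓ + 2*B/(9*(106 + B)))
-x(264) = -(-318 - 1*264)/(9*(106 + 264)) = -(-318 - 264)/(9*370) = -(-582)/(9*370) = -1*(-97/555) = 97/555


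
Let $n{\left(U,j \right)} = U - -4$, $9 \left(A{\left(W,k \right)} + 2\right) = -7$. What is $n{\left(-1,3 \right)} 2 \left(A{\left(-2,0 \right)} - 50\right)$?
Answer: $- \frac{950}{3} \approx -316.67$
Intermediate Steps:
$A{\left(W,k \right)} = - \frac{25}{9}$ ($A{\left(W,k \right)} = -2 + \frac{1}{9} \left(-7\right) = -2 - \frac{7}{9} = - \frac{25}{9}$)
$n{\left(U,j \right)} = 4 + U$ ($n{\left(U,j \right)} = U + 4 = 4 + U$)
$n{\left(-1,3 \right)} 2 \left(A{\left(-2,0 \right)} - 50\right) = \left(4 - 1\right) 2 \left(- \frac{25}{9} - 50\right) = 3 \cdot 2 \left(- \frac{475}{9}\right) = 6 \left(- \frac{475}{9}\right) = - \frac{950}{3}$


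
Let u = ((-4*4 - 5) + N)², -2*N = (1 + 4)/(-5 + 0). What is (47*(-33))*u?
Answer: -2607231/4 ≈ -6.5181e+5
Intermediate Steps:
N = ½ (N = -(1 + 4)/(2*(-5 + 0)) = -5/(2*(-5)) = -5*(-1)/(2*5) = -½*(-1) = ½ ≈ 0.50000)
u = 1681/4 (u = ((-4*4 - 5) + ½)² = ((-16 - 5) + ½)² = (-21 + ½)² = (-41/2)² = 1681/4 ≈ 420.25)
(47*(-33))*u = (47*(-33))*(1681/4) = -1551*1681/4 = -2607231/4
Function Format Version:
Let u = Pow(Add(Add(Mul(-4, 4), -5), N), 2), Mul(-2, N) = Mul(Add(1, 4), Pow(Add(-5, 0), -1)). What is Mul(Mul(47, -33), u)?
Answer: Rational(-2607231, 4) ≈ -6.5181e+5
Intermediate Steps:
N = Rational(1, 2) (N = Mul(Rational(-1, 2), Mul(Add(1, 4), Pow(Add(-5, 0), -1))) = Mul(Rational(-1, 2), Mul(5, Pow(-5, -1))) = Mul(Rational(-1, 2), Mul(5, Rational(-1, 5))) = Mul(Rational(-1, 2), -1) = Rational(1, 2) ≈ 0.50000)
u = Rational(1681, 4) (u = Pow(Add(Add(Mul(-4, 4), -5), Rational(1, 2)), 2) = Pow(Add(Add(-16, -5), Rational(1, 2)), 2) = Pow(Add(-21, Rational(1, 2)), 2) = Pow(Rational(-41, 2), 2) = Rational(1681, 4) ≈ 420.25)
Mul(Mul(47, -33), u) = Mul(Mul(47, -33), Rational(1681, 4)) = Mul(-1551, Rational(1681, 4)) = Rational(-2607231, 4)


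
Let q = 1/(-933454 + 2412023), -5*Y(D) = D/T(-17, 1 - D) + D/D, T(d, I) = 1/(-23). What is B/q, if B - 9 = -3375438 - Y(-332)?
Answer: -24942731574052/5 ≈ -4.9885e+12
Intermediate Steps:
T(d, I) = -1/23
Y(D) = -1/5 + 23*D/5 (Y(D) = -(D/(-1/23) + D/D)/5 = -(D*(-23) + 1)/5 = -(-23*D + 1)/5 = -(1 - 23*D)/5 = -1/5 + 23*D/5)
B = -16869508/5 (B = 9 + (-3375438 - (-1/5 + (23/5)*(-332))) = 9 + (-3375438 - (-1/5 - 7636/5)) = 9 + (-3375438 - 1*(-7637/5)) = 9 + (-3375438 + 7637/5) = 9 - 16869553/5 = -16869508/5 ≈ -3.3739e+6)
q = 1/1478569 ≈ 6.7633e-7
B/q = -16869508/(5*1/1478569) = -16869508/5*1478569 = -24942731574052/5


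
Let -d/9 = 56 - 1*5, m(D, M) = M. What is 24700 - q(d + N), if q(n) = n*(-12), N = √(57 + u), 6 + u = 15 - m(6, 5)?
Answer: 19192 + 12*√61 ≈ 19286.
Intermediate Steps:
u = 4 (u = -6 + (15 - 1*5) = -6 + (15 - 5) = -6 + 10 = 4)
N = √61 (N = √(57 + 4) = √61 ≈ 7.8102)
d = -459 (d = -9*(56 - 1*5) = -9*(56 - 5) = -9*51 = -459)
q(n) = -12*n
24700 - q(d + N) = 24700 - (-12)*(-459 + √61) = 24700 - (5508 - 12*√61) = 24700 + (-5508 + 12*√61) = 19192 + 12*√61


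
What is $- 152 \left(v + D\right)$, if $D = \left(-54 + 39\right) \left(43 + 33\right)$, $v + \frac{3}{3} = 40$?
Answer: $167352$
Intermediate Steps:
$v = 39$ ($v = -1 + 40 = 39$)
$D = -1140$ ($D = \left(-15\right) 76 = -1140$)
$- 152 \left(v + D\right) = - 152 \left(39 - 1140\right) = \left(-152\right) \left(-1101\right) = 167352$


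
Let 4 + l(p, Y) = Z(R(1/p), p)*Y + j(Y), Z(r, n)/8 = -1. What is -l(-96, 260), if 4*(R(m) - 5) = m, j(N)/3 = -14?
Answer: 2126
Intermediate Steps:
j(N) = -42 (j(N) = 3*(-14) = -42)
R(m) = 5 + m/4
Z(r, n) = -8 (Z(r, n) = 8*(-1) = -8)
l(p, Y) = -46 - 8*Y (l(p, Y) = -4 + (-8*Y - 42) = -4 + (-42 - 8*Y) = -46 - 8*Y)
-l(-96, 260) = -(-46 - 8*260) = -(-46 - 2080) = -1*(-2126) = 2126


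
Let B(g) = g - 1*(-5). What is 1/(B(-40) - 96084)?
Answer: -1/96119 ≈ -1.0404e-5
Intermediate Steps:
B(g) = 5 + g (B(g) = g + 5 = 5 + g)
1/(B(-40) - 96084) = 1/((5 - 40) - 96084) = 1/(-35 - 96084) = 1/(-96119) = -1/96119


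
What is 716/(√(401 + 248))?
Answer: 716*√649/649 ≈ 28.105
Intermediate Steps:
716/(√(401 + 248)) = 716/(√649) = 716*(√649/649) = 716*√649/649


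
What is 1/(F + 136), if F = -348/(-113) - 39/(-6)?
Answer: 226/32901 ≈ 0.0068691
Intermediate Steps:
F = 2165/226 (F = -348*(-1/113) - 39*(-⅙) = 348/113 + 13/2 = 2165/226 ≈ 9.5797)
1/(F + 136) = 1/(2165/226 + 136) = 1/(32901/226) = 226/32901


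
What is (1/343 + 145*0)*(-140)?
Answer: -20/49 ≈ -0.40816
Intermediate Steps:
(1/343 + 145*0)*(-140) = (1/343 + 0)*(-140) = (1/343)*(-140) = -20/49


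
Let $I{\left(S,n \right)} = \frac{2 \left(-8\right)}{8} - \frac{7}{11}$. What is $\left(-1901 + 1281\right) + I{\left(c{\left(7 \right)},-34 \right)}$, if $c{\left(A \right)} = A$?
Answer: $- \frac{6849}{11} \approx -622.64$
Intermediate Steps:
$I{\left(S,n \right)} = - \frac{29}{11}$ ($I{\left(S,n \right)} = \left(-16\right) \frac{1}{8} - \frac{7}{11} = -2 - \frac{7}{11} = - \frac{29}{11}$)
$\left(-1901 + 1281\right) + I{\left(c{\left(7 \right)},-34 \right)} = \left(-1901 + 1281\right) - \frac{29}{11} = -620 - \frac{29}{11} = - \frac{6849}{11}$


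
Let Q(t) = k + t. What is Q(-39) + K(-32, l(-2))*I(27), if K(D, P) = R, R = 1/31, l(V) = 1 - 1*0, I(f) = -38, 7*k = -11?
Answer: -9070/217 ≈ -41.797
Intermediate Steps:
k = -11/7 (k = (⅐)*(-11) = -11/7 ≈ -1.5714)
l(V) = 1 (l(V) = 1 + 0 = 1)
Q(t) = -11/7 + t
R = 1/31 ≈ 0.032258
K(D, P) = 1/31
Q(-39) + K(-32, l(-2))*I(27) = (-11/7 - 39) + (1/31)*(-38) = -284/7 - 38/31 = -9070/217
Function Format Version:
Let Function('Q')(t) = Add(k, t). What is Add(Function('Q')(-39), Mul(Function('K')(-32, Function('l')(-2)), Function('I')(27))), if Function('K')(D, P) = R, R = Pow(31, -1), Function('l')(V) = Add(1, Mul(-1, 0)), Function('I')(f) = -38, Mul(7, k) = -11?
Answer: Rational(-9070, 217) ≈ -41.797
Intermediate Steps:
k = Rational(-11, 7) (k = Mul(Rational(1, 7), -11) = Rational(-11, 7) ≈ -1.5714)
Function('l')(V) = 1 (Function('l')(V) = Add(1, 0) = 1)
Function('Q')(t) = Add(Rational(-11, 7), t)
R = Rational(1, 31) ≈ 0.032258
Function('K')(D, P) = Rational(1, 31)
Add(Function('Q')(-39), Mul(Function('K')(-32, Function('l')(-2)), Function('I')(27))) = Add(Add(Rational(-11, 7), -39), Mul(Rational(1, 31), -38)) = Add(Rational(-284, 7), Rational(-38, 31)) = Rational(-9070, 217)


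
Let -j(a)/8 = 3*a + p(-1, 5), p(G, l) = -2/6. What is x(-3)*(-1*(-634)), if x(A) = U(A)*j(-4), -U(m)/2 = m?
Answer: 375328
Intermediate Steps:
p(G, l) = -1/3 (p(G, l) = -2*1/6 = -1/3)
j(a) = 8/3 - 24*a (j(a) = -8*(3*a - 1/3) = -8*(-1/3 + 3*a) = 8/3 - 24*a)
U(m) = -2*m
x(A) = -592*A/3 (x(A) = (-2*A)*(8/3 - 24*(-4)) = (-2*A)*(8/3 + 96) = -2*A*(296/3) = -592*A/3)
x(-3)*(-1*(-634)) = (-592/3*(-3))*(-1*(-634)) = 592*634 = 375328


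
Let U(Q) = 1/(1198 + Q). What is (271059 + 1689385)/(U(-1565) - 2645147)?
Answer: -359741474/485384475 ≈ -0.74115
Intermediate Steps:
(271059 + 1689385)/(U(-1565) - 2645147) = (271059 + 1689385)/(1/(1198 - 1565) - 2645147) = 1960444/(1/(-367) - 2645147) = 1960444/(-1/367 - 2645147) = 1960444/(-970768950/367) = 1960444*(-367/970768950) = -359741474/485384475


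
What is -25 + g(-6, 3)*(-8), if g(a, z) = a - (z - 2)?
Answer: 31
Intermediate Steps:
g(a, z) = 2 + a - z (g(a, z) = a - (-2 + z) = a + (2 - z) = 2 + a - z)
-25 + g(-6, 3)*(-8) = -25 + (2 - 6 - 1*3)*(-8) = -25 + (2 - 6 - 3)*(-8) = -25 - 7*(-8) = -25 + 56 = 31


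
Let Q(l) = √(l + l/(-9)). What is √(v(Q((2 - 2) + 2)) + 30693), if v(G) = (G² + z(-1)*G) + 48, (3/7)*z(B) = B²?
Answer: √276713/3 ≈ 175.34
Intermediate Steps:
Q(l) = 2*√2*√l/3 (Q(l) = √(l + l*(-⅑)) = √(l - l/9) = √(8*l/9) = 2*√2*√l/3)
z(B) = 7*B²/3
v(G) = 48 + G² + 7*G/3 (v(G) = (G² + ((7/3)*(-1)²)*G) + 48 = (G² + ((7/3)*1)*G) + 48 = (G² + 7*G/3) + 48 = 48 + G² + 7*G/3)
√(v(Q((2 - 2) + 2)) + 30693) = √((48 + (2*√2*√((2 - 2) + 2)/3)² + 7*(2*√2*√((2 - 2) + 2)/3)/3) + 30693) = √((48 + (2*√2*√(0 + 2)/3)² + 7*(2*√2*√(0 + 2)/3)/3) + 30693) = √((48 + (2*√2*√2/3)² + 7*(2*√2*√2/3)/3) + 30693) = √((48 + (4/3)² + (7/3)*(4/3)) + 30693) = √((48 + 16/9 + 28/9) + 30693) = √(476/9 + 30693) = √(276713/9) = √276713/3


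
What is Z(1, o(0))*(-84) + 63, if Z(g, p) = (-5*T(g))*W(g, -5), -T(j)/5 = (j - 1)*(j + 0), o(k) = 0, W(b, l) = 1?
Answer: 63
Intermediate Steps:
T(j) = -5*j*(-1 + j) (T(j) = -5*(j - 1)*(j + 0) = -5*(-1 + j)*j = -5*j*(-1 + j))
Z(g, p) = -25*g*(1 - g) (Z(g, p) = -25*g*(1 - g)*1 = -25*g*(1 - g))
Z(1, o(0))*(-84) + 63 = (25*1*(-1 + 1))*(-84) + 63 = (25*1*0)*(-84) + 63 = 0*(-84) + 63 = 0 + 63 = 63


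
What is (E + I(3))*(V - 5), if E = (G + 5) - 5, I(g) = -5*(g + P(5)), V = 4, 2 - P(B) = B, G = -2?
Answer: 2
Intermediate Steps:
P(B) = 2 - B
I(g) = 15 - 5*g (I(g) = -5*(g + (2 - 1*5)) = -5*(g + (2 - 5)) = -5*(g - 3) = -5*(-3 + g) = 15 - 5*g)
E = -2 (E = (-2 + 5) - 5 = 3 - 5 = -2)
(E + I(3))*(V - 5) = (-2 + (15 - 5*3))*(4 - 5) = (-2 + (15 - 15))*(-1) = (-2 + 0)*(-1) = -2*(-1) = 2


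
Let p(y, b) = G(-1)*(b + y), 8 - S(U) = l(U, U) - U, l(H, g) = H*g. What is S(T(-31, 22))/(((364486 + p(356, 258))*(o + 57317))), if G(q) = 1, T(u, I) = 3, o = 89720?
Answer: 1/26841604350 ≈ 3.7256e-11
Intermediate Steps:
S(U) = 8 + U - U² (S(U) = 8 - (U*U - U) = 8 - (U² - U) = 8 + (U - U²) = 8 + U - U²)
p(y, b) = b + y (p(y, b) = 1*(b + y) = b + y)
S(T(-31, 22))/(((364486 + p(356, 258))*(o + 57317))) = (8 + 3 - 1*3²)/(((364486 + (258 + 356))*(89720 + 57317))) = (8 + 3 - 1*9)/(((364486 + 614)*147037)) = (8 + 3 - 9)/((365100*147037)) = 2/53683208700 = 2*(1/53683208700) = 1/26841604350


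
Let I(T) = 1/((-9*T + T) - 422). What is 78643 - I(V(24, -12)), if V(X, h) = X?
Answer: 48286803/614 ≈ 78643.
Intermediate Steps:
I(T) = 1/(-422 - 8*T) (I(T) = 1/(-8*T - 422) = 1/(-422 - 8*T))
78643 - I(V(24, -12)) = 78643 - (-1)/(422 + 8*24) = 78643 - (-1)/(422 + 192) = 78643 - (-1)/614 = 78643 - 1*(-1/614) = 78643 + 1/614 = 48286803/614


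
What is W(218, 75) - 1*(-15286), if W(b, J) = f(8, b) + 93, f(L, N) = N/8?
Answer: 61625/4 ≈ 15406.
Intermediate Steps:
f(L, N) = N/8 (f(L, N) = N*(⅛) = N/8)
W(b, J) = 93 + b/8 (W(b, J) = b/8 + 93 = 93 + b/8)
W(218, 75) - 1*(-15286) = (93 + (⅛)*218) - 1*(-15286) = (93 + 109/4) + 15286 = 481/4 + 15286 = 61625/4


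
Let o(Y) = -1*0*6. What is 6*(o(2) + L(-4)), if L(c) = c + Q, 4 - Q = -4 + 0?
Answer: 24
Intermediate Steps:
Q = 8 (Q = 4 - (-4 + 0) = 4 - 1*(-4) = 4 + 4 = 8)
L(c) = 8 + c (L(c) = c + 8 = 8 + c)
o(Y) = 0 (o(Y) = 0*6 = 0)
6*(o(2) + L(-4)) = 6*(0 + (8 - 4)) = 6*(0 + 4) = 6*4 = 24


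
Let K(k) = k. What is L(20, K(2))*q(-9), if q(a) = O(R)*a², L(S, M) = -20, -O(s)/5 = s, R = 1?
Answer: 8100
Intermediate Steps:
O(s) = -5*s
q(a) = -5*a² (q(a) = (-5*1)*a² = -5*a²)
L(20, K(2))*q(-9) = -(-100)*(-9)² = -(-100)*81 = -20*(-405) = 8100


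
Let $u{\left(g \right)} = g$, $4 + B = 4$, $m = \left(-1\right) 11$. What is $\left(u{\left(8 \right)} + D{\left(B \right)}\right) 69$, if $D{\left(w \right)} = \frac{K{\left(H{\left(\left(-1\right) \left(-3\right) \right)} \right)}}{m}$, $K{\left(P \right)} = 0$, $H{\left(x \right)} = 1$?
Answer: $552$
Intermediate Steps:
$m = -11$
$B = 0$ ($B = -4 + 4 = 0$)
$D{\left(w \right)} = 0$ ($D{\left(w \right)} = \frac{0}{-11} = 0 \left(- \frac{1}{11}\right) = 0$)
$\left(u{\left(8 \right)} + D{\left(B \right)}\right) 69 = \left(8 + 0\right) 69 = 8 \cdot 69 = 552$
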